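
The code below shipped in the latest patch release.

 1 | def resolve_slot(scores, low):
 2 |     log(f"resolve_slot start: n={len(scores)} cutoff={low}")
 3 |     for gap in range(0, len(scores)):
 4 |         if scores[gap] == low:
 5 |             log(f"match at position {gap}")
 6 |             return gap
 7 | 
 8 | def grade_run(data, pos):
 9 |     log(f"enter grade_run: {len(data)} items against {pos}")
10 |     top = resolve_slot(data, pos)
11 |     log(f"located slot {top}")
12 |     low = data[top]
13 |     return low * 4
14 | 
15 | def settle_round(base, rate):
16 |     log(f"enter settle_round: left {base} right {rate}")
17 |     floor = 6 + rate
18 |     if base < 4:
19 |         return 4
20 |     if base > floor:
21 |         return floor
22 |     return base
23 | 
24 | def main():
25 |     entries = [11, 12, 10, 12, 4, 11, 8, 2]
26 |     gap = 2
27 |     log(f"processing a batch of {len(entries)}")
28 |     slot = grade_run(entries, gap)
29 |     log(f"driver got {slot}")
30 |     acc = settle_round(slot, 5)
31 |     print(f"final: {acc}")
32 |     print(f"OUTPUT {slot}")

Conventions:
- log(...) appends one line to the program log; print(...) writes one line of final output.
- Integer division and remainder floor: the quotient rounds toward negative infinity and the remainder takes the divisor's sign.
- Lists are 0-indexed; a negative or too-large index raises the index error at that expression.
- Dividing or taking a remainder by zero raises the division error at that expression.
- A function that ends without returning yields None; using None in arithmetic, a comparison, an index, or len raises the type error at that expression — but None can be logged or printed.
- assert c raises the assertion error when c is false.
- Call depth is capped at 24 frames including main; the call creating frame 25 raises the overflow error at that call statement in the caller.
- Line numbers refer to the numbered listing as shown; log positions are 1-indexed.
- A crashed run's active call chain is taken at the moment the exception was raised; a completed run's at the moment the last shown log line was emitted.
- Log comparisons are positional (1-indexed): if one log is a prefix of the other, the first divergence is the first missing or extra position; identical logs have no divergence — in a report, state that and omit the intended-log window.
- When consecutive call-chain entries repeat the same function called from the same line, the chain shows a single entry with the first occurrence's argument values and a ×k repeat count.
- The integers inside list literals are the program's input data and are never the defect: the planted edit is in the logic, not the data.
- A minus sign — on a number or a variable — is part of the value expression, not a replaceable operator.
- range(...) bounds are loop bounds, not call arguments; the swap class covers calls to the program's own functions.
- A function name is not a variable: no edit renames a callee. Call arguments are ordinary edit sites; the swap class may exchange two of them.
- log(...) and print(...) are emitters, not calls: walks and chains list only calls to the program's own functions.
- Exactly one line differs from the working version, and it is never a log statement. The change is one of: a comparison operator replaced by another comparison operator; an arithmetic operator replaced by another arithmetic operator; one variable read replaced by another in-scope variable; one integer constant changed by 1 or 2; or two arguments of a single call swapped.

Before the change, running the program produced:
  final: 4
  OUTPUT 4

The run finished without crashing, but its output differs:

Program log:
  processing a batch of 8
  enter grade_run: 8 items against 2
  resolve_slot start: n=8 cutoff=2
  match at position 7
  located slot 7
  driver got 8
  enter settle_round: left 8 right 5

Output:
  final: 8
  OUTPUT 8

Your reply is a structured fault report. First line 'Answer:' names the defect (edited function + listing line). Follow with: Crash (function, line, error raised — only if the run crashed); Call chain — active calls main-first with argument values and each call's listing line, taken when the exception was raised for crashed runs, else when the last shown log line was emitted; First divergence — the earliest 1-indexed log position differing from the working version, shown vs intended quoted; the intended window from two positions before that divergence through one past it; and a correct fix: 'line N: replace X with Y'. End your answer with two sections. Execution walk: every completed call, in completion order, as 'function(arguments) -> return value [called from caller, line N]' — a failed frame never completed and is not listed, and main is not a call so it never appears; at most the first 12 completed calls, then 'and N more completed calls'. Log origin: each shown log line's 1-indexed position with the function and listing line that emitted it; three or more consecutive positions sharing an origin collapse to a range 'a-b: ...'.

Answer: the defect is in grade_run at line 13.
Key fact: At log position 6 the runs split — shown 'driver got 8', but the working version logs 'driver got 4'.
Call chain: main -> settle_round(8, 5) (called at line 30).
First divergence: position 6 — the shown line 'driver got 8' should read 'driver got 4'.
Intended log window:
  4: match at position 7
  5: located slot 7
  6: driver got 4
  7: enter settle_round: left 4 right 5
Execution walk:
  resolve_slot([11, 12, 10, 12, 4, 11, 8, 2], 2) -> 7  [called from grade_run, line 10]
  grade_run([11, 12, 10, 12, 4, 11, 8, 2], 2) -> 8  [called from main, line 28]
  settle_round(8, 5) -> 8  [called from main, line 30]
Log origins:
  1: from main, line 27
  2: from grade_run, line 9
  3: from resolve_slot, line 2
  4: from resolve_slot, line 5
  5: from grade_run, line 11
  6: from main, line 29
  7: from settle_round, line 16
A correct fix: line 13: replace `4` with `2`.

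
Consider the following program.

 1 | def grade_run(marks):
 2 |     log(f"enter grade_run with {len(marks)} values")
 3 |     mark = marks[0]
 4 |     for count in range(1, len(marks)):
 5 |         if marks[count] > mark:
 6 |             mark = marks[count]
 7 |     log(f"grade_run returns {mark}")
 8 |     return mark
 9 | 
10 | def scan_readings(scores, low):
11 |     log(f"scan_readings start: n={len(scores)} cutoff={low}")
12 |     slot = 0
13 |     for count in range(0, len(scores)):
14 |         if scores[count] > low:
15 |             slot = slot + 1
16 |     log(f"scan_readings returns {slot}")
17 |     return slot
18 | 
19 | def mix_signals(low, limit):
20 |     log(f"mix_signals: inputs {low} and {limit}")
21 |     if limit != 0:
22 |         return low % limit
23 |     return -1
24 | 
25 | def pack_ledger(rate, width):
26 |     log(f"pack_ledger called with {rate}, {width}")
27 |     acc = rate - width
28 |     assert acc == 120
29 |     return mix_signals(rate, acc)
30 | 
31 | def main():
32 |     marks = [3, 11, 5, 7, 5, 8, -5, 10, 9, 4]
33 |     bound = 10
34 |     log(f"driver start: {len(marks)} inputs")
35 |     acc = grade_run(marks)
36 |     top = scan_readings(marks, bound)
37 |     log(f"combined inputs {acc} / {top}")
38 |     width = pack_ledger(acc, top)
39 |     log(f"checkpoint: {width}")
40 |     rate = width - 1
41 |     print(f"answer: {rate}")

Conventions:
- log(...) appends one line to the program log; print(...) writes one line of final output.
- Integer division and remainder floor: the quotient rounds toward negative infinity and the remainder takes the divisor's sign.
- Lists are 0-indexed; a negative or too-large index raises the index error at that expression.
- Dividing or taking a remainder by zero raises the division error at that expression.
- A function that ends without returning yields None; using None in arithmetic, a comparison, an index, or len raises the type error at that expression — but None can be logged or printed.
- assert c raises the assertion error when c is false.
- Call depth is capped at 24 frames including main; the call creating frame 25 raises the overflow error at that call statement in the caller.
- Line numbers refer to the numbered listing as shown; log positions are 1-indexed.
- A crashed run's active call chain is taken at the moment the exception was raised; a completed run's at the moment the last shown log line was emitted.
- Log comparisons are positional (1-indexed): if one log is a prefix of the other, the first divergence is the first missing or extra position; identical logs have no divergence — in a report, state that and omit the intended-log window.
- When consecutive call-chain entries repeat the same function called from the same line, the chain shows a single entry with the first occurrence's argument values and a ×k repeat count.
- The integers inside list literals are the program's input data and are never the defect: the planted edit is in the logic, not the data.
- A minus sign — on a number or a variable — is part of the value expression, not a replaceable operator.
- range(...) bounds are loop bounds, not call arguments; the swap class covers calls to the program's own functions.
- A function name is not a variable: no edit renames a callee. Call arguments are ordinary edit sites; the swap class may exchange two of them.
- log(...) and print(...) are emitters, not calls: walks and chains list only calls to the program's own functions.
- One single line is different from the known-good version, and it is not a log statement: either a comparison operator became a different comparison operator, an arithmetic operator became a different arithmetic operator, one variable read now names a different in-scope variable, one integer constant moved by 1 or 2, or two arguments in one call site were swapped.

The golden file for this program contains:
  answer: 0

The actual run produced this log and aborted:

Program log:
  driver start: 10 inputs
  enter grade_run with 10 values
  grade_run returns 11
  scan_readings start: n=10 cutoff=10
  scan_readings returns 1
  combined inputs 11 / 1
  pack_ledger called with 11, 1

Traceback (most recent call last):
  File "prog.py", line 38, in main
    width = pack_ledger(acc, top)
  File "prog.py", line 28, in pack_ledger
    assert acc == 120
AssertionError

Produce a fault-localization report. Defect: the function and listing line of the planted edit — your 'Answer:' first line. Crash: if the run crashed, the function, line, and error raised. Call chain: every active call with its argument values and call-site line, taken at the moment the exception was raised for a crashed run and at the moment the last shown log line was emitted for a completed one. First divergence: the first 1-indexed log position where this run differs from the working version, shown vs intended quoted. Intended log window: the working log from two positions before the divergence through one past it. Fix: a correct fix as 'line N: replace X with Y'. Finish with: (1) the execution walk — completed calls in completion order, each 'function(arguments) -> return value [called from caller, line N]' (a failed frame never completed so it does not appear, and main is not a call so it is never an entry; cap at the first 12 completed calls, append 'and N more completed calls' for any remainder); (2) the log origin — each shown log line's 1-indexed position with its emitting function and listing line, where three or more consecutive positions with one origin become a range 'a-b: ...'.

Answer: the defect is in pack_ledger at line 28.
Core observation: After 7 matching log lines the faulty run goes silent, while the working version continues with 'mix_signals: inputs 11 and 10'.
Crash: pack_ledger, line 28, AssertionError.
Call chain: main -> pack_ledger(11, 1) (called at line 38).
First divergence: position 8 (shown log ended at 7 lines; the working version continues: 'mix_signals: inputs 11 and 10').
Intended log window:
  6: combined inputs 11 / 1
  7: pack_ledger called with 11, 1
  8: mix_signals: inputs 11 and 10
  9: checkpoint: 1
Execution walk:
  grade_run([3, 11, 5, 7, 5, 8, -5, 10, 9, 4]) -> 11  [called from main, line 35]
  scan_readings([3, 11, 5, 7, 5, 8, -5, 10, 9, 4], 10) -> 1  [called from main, line 36]
Log origin:
  1: emitted by main (line 34)
  2: emitted by grade_run (line 2)
  3: emitted by grade_run (line 7)
  4: emitted by scan_readings (line 11)
  5: emitted by scan_readings (line 16)
  6: emitted by main (line 37)
  7: emitted by pack_ledger (line 26)
A correct fix: line 28: replace `==` with `<=`.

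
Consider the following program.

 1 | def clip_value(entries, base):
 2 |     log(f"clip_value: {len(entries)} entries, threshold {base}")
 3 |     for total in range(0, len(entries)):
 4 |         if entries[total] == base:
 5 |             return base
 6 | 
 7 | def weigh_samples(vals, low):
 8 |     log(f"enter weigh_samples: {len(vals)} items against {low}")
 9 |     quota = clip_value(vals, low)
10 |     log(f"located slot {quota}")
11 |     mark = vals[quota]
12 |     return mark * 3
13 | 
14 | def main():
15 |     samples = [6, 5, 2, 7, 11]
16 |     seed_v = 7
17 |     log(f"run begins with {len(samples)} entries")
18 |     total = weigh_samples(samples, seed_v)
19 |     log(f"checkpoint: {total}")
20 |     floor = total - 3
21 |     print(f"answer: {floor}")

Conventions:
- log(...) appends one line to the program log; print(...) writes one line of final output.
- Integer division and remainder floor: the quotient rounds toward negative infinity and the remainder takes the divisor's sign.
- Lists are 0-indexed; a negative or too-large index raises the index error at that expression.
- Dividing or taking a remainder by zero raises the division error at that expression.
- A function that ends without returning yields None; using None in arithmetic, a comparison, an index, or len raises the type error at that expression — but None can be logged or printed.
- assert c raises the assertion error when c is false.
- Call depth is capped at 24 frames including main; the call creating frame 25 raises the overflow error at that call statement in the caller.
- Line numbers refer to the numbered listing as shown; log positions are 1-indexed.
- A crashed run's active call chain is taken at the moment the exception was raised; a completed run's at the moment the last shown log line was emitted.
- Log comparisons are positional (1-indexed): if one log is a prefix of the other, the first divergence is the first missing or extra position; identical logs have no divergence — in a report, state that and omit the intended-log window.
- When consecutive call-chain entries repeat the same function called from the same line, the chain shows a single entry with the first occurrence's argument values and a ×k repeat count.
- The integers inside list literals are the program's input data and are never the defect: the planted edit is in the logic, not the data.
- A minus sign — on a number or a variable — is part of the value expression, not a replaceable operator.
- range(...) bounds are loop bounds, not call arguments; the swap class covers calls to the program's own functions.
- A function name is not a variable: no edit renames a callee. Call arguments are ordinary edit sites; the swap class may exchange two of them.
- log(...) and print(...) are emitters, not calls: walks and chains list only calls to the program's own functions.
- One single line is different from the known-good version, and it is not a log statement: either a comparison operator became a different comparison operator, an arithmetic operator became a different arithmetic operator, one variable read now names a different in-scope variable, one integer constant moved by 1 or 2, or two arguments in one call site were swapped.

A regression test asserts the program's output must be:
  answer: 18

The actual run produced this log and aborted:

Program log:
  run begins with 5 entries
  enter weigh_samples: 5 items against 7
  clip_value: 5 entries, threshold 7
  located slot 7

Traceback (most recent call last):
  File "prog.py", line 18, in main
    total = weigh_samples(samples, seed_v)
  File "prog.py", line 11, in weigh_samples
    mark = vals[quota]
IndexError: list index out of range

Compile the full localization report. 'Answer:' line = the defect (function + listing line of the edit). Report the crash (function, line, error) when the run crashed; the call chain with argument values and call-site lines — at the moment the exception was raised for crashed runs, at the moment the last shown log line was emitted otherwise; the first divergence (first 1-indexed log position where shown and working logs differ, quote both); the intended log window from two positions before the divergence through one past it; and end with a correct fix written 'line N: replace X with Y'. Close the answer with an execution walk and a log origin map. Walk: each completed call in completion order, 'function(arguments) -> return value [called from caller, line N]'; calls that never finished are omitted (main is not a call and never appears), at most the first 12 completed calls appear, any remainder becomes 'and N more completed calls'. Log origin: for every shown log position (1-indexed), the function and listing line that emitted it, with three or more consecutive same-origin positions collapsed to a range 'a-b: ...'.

Answer: the defect is in clip_value at line 5.
Key fact: At log position 4 the runs split — shown 'located slot 7', but the working version logs 'located slot 3'.
Crash: weigh_samples, line 11, IndexError.
Call chain: main -> weigh_samples([6, 5, 2, 7, 11], 7) (called at line 18).
First divergence: at position 4 the run shows 'located slot 7' where the working version logs 'located slot 3'.
Intended log window:
  2: enter weigh_samples: 5 items against 7
  3: clip_value: 5 entries, threshold 7
  4: located slot 3
  5: checkpoint: 21
Execution walk:
  clip_value([6, 5, 2, 7, 11], 7) -> 7  [called from weigh_samples, line 9]
Log line origins:
  1 — main, line 17
  2 — weigh_samples, line 8
  3 — clip_value, line 2
  4 — weigh_samples, line 10
A correct fix: line 5: replace `base` with `total`.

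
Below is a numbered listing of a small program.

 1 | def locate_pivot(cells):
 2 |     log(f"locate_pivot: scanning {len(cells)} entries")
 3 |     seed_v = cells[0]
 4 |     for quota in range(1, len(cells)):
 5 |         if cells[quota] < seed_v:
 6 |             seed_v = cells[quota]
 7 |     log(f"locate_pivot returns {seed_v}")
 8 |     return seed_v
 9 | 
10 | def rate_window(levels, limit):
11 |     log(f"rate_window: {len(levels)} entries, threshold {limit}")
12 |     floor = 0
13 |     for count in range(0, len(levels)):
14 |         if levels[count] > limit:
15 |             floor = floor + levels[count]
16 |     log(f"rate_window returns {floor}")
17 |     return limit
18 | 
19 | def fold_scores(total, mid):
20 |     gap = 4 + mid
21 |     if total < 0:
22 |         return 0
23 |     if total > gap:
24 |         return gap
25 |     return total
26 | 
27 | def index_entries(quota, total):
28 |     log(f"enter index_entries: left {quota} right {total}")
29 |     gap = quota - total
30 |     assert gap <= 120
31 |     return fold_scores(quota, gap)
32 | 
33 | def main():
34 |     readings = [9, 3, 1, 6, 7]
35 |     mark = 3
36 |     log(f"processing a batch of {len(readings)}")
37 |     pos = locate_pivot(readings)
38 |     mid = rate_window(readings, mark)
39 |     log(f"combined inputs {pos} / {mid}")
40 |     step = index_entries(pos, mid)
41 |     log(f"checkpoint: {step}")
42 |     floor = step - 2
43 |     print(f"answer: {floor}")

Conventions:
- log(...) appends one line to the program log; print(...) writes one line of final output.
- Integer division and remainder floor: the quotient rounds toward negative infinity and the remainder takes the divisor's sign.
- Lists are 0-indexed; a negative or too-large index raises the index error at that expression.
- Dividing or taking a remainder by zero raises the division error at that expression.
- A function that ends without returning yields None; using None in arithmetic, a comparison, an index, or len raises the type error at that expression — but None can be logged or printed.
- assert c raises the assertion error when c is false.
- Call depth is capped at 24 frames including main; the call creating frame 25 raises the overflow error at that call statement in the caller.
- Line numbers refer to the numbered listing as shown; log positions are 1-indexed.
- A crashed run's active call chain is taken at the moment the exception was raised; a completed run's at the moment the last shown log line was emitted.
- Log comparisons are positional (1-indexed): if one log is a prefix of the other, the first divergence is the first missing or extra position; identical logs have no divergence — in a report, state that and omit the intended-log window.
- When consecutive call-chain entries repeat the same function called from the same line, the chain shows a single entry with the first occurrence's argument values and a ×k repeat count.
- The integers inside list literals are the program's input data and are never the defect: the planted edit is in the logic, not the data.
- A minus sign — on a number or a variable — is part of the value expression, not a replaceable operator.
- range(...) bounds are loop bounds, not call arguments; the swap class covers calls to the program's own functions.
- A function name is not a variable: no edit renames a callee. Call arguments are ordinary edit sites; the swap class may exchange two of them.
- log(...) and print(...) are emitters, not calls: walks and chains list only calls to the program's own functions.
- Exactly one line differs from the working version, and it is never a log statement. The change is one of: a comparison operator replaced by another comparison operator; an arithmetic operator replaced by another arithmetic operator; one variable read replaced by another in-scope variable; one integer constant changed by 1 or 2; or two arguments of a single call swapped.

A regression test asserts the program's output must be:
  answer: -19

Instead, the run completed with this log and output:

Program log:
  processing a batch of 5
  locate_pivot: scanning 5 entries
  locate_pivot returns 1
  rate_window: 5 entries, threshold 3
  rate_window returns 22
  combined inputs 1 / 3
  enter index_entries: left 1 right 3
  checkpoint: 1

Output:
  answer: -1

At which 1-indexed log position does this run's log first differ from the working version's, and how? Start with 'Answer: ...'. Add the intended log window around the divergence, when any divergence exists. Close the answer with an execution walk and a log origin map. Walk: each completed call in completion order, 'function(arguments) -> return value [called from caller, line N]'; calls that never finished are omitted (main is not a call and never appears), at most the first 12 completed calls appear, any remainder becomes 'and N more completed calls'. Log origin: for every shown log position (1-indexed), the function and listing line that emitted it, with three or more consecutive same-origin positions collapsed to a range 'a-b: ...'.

Answer: position 6 — the shown line 'combined inputs 1 / 3' should read 'combined inputs 1 / 22'.
Intended log window:
  4: rate_window: 5 entries, threshold 3
  5: rate_window returns 22
  6: combined inputs 1 / 22
  7: enter index_entries: left 1 right 22
Execution walk:
  locate_pivot([9, 3, 1, 6, 7]) -> 1  [called from main, line 37]
  rate_window([9, 3, 1, 6, 7], 3) -> 3  [called from main, line 38]
  fold_scores(1, -2) -> 1  [called from index_entries, line 31]
  index_entries(1, 3) -> 1  [called from main, line 40]
Origin of each log line:
  1: from main, line 36
  2: from locate_pivot, line 2
  3: from locate_pivot, line 7
  4: from rate_window, line 11
  5: from rate_window, line 16
  6: from main, line 39
  7: from index_entries, line 28
  8: from main, line 41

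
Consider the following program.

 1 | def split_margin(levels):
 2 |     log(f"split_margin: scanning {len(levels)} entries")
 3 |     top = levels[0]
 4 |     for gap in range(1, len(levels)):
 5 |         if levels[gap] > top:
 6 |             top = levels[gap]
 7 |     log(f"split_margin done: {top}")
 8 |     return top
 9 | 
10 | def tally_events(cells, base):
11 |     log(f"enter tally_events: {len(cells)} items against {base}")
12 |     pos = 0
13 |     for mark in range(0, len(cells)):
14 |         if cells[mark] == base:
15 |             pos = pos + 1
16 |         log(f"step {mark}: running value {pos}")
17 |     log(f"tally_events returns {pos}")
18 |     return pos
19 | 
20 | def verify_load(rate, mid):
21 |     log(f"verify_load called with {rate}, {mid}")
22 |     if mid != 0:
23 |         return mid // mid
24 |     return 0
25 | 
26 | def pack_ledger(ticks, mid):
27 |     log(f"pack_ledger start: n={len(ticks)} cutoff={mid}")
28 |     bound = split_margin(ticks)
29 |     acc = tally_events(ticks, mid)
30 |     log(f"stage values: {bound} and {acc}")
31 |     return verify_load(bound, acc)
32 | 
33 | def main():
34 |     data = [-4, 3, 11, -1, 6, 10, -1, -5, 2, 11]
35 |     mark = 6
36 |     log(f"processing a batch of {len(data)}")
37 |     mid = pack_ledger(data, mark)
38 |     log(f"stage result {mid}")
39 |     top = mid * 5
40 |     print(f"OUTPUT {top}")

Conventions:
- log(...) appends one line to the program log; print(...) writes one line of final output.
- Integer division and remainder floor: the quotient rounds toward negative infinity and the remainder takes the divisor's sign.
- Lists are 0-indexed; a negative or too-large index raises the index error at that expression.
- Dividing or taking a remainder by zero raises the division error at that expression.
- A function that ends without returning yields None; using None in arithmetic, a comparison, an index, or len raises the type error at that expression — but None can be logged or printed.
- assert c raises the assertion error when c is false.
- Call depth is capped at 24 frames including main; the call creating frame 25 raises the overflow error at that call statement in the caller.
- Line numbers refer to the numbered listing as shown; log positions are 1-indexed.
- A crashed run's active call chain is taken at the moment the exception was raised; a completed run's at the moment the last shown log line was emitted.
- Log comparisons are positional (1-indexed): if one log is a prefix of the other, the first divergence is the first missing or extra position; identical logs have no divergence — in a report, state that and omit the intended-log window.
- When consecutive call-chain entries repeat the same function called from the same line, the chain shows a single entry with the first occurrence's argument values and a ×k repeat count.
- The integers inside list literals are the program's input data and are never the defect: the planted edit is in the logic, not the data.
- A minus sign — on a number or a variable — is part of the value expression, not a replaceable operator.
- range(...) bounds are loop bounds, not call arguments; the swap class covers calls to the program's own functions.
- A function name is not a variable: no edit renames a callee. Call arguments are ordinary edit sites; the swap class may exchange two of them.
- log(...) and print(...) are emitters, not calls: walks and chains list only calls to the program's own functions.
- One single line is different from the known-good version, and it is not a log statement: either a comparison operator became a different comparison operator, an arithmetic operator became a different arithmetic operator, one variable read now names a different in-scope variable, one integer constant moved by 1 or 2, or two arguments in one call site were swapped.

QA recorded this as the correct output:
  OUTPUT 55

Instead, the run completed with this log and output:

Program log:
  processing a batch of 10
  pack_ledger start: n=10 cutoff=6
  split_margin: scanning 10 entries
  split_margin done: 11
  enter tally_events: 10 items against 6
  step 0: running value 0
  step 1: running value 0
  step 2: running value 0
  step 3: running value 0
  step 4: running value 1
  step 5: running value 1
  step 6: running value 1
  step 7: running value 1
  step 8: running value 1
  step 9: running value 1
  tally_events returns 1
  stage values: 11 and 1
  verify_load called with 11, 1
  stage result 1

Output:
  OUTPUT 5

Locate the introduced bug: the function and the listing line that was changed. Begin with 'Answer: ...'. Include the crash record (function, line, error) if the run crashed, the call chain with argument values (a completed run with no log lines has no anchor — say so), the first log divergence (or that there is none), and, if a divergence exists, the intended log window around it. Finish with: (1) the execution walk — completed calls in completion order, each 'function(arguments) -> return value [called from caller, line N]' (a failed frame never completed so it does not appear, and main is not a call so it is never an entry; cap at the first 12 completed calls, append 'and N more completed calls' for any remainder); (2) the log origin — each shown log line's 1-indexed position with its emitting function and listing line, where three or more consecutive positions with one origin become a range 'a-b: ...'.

Answer: the defect is in verify_load at line 23.
Key fact: At log position 19 the runs split — shown 'stage result 1', but the working version logs 'stage result 11'.
Call chain: main.
First divergence: position 19; shown 'stage result 1' vs intended 'stage result 11'.
Intended log window:
  17: stage values: 11 and 1
  18: verify_load called with 11, 1
  19: stage result 11
Execution walk:
  split_margin([-4, 3, 11, -1, 6, 10, -1, -5, 2, 11]) -> 11  [called from pack_ledger, line 28]
  tally_events([-4, 3, 11, -1, 6, 10, -1, -5, 2, 11], 6) -> 1  [called from pack_ledger, line 29]
  verify_load(11, 1) -> 1  [called from pack_ledger, line 31]
  pack_ledger([-4, 3, 11, -1, 6, 10, -1, -5, 2, 11], 6) -> 1  [called from main, line 37]
Log origins:
  1: from main, line 36
  2: from pack_ledger, line 27
  3: from split_margin, line 2
  4: from split_margin, line 7
  5: from tally_events, line 11
  6-15: from tally_events, line 16
  16: from tally_events, line 17
  17: from pack_ledger, line 30
  18: from verify_load, line 21
  19: from main, line 38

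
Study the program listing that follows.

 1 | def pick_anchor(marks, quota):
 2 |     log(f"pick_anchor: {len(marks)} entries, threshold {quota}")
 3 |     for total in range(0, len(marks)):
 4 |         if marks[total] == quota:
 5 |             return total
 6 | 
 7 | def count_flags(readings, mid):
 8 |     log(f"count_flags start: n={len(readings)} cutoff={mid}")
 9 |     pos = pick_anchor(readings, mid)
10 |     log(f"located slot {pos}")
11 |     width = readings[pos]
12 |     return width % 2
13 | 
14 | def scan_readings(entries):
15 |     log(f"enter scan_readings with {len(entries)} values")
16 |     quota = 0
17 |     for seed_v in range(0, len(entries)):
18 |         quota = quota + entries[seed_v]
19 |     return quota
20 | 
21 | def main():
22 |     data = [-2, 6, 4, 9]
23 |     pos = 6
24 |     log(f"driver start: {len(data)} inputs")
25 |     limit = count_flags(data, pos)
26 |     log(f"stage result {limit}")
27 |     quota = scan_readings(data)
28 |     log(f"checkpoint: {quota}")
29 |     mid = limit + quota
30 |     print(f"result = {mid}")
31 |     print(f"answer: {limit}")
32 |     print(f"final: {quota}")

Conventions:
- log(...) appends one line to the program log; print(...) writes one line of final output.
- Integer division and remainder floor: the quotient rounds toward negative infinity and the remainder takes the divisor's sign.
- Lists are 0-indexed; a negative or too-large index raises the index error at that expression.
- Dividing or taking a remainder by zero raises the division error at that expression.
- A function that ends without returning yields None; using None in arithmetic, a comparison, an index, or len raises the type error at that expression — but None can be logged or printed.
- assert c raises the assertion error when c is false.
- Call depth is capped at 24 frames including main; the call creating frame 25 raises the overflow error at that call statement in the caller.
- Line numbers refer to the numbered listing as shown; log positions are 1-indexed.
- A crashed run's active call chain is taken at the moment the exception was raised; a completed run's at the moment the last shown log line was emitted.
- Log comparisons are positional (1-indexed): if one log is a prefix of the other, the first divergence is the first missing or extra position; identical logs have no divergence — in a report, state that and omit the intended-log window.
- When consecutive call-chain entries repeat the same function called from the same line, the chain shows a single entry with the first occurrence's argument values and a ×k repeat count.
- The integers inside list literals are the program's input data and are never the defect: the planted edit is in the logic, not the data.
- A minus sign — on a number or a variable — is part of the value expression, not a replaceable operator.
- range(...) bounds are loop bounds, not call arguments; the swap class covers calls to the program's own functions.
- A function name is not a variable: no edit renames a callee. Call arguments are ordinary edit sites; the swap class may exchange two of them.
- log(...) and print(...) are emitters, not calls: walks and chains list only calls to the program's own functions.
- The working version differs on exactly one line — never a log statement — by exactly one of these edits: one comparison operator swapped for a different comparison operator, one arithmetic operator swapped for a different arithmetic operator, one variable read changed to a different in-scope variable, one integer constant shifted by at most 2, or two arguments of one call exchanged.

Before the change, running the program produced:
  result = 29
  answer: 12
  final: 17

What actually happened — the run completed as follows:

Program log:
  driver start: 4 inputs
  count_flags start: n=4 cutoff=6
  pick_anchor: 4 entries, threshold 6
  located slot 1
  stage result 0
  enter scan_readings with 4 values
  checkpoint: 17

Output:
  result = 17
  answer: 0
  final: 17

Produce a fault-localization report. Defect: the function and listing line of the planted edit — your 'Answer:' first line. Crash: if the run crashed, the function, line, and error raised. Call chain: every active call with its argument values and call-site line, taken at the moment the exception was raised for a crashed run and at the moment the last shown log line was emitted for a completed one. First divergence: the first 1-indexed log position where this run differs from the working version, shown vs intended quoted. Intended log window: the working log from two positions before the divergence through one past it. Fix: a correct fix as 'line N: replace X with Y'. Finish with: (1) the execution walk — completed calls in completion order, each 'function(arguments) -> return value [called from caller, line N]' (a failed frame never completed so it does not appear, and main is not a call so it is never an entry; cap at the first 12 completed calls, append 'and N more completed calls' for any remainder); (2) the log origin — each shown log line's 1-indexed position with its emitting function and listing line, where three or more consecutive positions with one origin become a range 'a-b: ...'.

Answer: the defect is in count_flags at line 12.
The tell: At log position 5 the runs split — shown 'stage result 0', but the working version logs 'stage result 12'.
Call chain: main.
First divergence: at position 5 the run shows 'stage result 0' where the working version logs 'stage result 12'.
Intended log window:
  3: pick_anchor: 4 entries, threshold 6
  4: located slot 1
  5: stage result 12
  6: enter scan_readings with 4 values
Execution walk:
  pick_anchor([-2, 6, 4, 9], 6) -> 1  [called from count_flags, line 9]
  count_flags([-2, 6, 4, 9], 6) -> 0  [called from main, line 25]
  scan_readings([-2, 6, 4, 9]) -> 17  [called from main, line 27]
Log origin:
  1: emitted by main (line 24)
  2: emitted by count_flags (line 8)
  3: emitted by pick_anchor (line 2)
  4: emitted by count_flags (line 10)
  5: emitted by main (line 26)
  6: emitted by scan_readings (line 15)
  7: emitted by main (line 28)
A correct fix: line 12: replace `%` with `*`.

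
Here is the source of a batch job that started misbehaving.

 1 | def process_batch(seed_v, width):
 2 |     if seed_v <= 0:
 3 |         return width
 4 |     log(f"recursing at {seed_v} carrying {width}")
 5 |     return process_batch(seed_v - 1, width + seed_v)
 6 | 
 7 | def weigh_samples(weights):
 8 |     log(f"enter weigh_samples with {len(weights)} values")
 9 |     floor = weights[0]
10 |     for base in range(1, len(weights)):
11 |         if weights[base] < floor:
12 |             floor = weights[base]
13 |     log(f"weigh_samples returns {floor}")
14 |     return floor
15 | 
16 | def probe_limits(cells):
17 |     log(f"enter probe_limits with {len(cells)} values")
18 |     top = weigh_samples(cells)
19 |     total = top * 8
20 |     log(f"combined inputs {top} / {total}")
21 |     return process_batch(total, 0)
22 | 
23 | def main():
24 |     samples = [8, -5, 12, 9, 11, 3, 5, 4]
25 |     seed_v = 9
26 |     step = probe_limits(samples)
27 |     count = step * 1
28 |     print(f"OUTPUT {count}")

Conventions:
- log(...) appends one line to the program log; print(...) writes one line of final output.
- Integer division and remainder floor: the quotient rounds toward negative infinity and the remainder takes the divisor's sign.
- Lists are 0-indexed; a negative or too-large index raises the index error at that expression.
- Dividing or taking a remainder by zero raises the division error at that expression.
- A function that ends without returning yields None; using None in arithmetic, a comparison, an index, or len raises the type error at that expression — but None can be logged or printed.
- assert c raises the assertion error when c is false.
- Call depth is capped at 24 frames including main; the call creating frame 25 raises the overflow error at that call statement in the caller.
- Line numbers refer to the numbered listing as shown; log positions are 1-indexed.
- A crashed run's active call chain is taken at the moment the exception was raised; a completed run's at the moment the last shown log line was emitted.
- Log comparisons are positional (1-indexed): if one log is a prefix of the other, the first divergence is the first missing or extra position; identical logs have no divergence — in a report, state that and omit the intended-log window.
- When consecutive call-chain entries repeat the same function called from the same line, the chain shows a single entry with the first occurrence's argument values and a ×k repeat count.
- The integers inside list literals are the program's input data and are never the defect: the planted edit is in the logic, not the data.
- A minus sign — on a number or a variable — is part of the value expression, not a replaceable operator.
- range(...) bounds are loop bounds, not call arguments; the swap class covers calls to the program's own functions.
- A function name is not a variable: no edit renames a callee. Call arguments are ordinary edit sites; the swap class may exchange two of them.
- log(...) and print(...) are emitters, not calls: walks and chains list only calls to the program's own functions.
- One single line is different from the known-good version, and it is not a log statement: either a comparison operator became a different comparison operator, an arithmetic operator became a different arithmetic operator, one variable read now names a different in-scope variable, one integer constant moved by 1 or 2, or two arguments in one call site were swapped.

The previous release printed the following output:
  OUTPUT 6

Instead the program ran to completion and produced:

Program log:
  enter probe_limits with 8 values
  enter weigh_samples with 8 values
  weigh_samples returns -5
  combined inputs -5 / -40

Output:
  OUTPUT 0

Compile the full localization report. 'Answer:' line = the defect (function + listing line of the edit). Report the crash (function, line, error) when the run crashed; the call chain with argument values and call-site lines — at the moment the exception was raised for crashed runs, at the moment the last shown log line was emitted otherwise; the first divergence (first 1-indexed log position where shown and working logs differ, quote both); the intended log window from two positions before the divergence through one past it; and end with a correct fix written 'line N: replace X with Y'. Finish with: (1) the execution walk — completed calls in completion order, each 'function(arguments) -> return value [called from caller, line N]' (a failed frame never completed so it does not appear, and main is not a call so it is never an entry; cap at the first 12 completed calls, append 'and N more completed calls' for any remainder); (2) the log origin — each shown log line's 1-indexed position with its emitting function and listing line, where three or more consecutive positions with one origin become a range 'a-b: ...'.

Answer: the defect is in probe_limits at line 19.
Key fact: Log line 4 is where behavior first shows: 'combined inputs -5 / -40' appears instead of 'combined inputs -5 / 3'.
Call chain: main -> probe_limits([8, -5, 12, 9, 11, 3, 5, 4]) (called at line 26).
First divergence: position 4; shown 'combined inputs -5 / -40' vs intended 'combined inputs -5 / 3'.
Intended log window:
  2: enter weigh_samples with 8 values
  3: weigh_samples returns -5
  4: combined inputs -5 / 3
  5: recursing at 3 carrying 0
Execution walk:
  weigh_samples([8, -5, 12, 9, 11, 3, 5, 4]) -> -5  [called from probe_limits, line 18]
  process_batch(-40, 0) -> 0  [called from probe_limits, line 21]
  probe_limits([8, -5, 12, 9, 11, 3, 5, 4]) -> 0  [called from main, line 26]
Origin of each log line:
  1 — probe_limits, line 17
  2 — weigh_samples, line 8
  3 — weigh_samples, line 13
  4 — probe_limits, line 20
A correct fix: line 19: replace `*` with `%`.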